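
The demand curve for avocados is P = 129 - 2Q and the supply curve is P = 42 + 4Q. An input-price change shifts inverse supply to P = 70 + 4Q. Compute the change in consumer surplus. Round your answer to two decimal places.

Initial equilibrium: Q_0 = 14.5, P_0 = 100; CS_0 = (1/2)(14.5)(29) = 210.25, PS_0 = (1/2)(14.5)(58) = 420.5.
New equilibrium: 129 - 2Q = 70 + 4Q gives Q_1 = 9.8333, P_1 = 109.3333; CS_1 = 96.6944, PS_1 = 193.3889.
Change in consumer surplus = 96.6944 - 210.25 = -113.5556.

-113.56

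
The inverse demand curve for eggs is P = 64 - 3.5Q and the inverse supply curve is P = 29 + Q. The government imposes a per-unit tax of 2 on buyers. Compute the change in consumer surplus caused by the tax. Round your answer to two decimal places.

Without the tax, 64 - 3.5Q = 29 + Q so Q* = 7.7778 and P* = 36.7778.
A tax on buyers shifts demand down by 2: (64 - 2) - 3.5Q = 29 + Q, so Q_t = 7.3333. Buyers pay P_b = 38.3333; sellers receive P_s = P_b - 2 = 36.3333.
CS falls from (1/2)(7.7778)(27.2222) = 105.8642 to (1/2)(7.3333)(25.6667) = 94.1111, a change of -11.7531.

-11.75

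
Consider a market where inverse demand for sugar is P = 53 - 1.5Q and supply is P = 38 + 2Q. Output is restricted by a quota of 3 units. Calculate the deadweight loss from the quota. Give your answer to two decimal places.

2.89

Unrestricted equilibrium: Q* = (53 - 38)/(1.5 + 2) = 4.2857.
At Q = 3 the demand price is 53 - 1.5(3) = 48.5 and the supply price is 38 + 2(3) = 44.
DWL = (1/2)(gap between curves at 3) x (Q* - 3) = (1/2)(4.5)(1.2857) = 2.8929.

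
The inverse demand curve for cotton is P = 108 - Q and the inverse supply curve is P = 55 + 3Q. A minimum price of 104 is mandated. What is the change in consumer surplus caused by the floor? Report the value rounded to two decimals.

-79.78

Free-market equilibrium: 108 - Q = 55 + 3Q gives Q* = 13.25, P* = 94.75.
At the floor price 104, quantity demanded is (108 - 104)/1 = 4; demand is the short side, so Q = 4 trades at P = 104.
CS goes from (1/2)(13.25)(13.25) = 87.7812 to 8 (computed as (108 - 104)(4) - (1/2)(1)(4)^2), a change of -79.7812.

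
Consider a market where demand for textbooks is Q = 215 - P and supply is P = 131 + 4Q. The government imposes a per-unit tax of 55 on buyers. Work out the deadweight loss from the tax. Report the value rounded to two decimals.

Rewriting demand in inverse form: P = 215 - Q.
Pre-tax equilibrium: 215 - Q = 131 + 4Q gives Q* = 16.8, P* = 198.2.
With the tax, buyers' net willingness to pay falls by 55: (215 - 55) - Q = 131 + 4Q, so Q_t = 5.8. Buyers pay P_b = 209.2; sellers receive P_s = P_b - 55 = 154.2.
The welfare triangle lost has base Q* - Q_t = 11 and height t = 55, so DWL = (1/2)(11)(55) = 302.5.

302.50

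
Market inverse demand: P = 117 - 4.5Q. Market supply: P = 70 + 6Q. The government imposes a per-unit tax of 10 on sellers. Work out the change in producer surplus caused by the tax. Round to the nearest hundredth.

Pre-tax equilibrium: 117 - 4.5Q = 70 + 6Q gives Q* = 4.4762, P* = 96.8571.
With the tax, sellers need 10 more per unit: 117 - 4.5Q = 70 + 6Q + 10, so Q_t = 3.5238. Buyers pay P_b = 101.1429; sellers receive P_s = P_b - 10 = 91.1429.
PS falls from (1/2)(4.4762)(26.8571) = 60.1088 to (1/2)(3.5238)(21.1429) = 37.2517, a change of -22.8571.

-22.86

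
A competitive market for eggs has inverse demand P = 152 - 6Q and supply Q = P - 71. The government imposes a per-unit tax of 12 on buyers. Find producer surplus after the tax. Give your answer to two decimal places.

48.58

Rewriting supply in inverse form: P = 71 + Q.
Pre-tax equilibrium: 152 - 6Q = 71 + Q gives Q* = 11.5714, P* = 82.5714.
A tax on buyers shifts demand down by 12: (152 - 12) - 6Q = 71 + Q, so Q_t = 9.8571. Buyers pay P_b = 92.8571; sellers receive P_s = P_b - 12 = 80.8571.
Producer surplus is the triangle above supply below P_s: (1/2)(9.8571)(80.8571 - 71) = 48.5816.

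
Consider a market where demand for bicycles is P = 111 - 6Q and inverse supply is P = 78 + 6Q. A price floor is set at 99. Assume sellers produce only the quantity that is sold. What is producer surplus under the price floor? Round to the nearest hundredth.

30.00

Without the control, 111 - 6Q = 78 + 6Q so Q* = 2.75 and P* = 94.5.
At P = 99, buyers demand (111 - 99)/6 = 2 while sellers would supply more, so the quantity traded is 2 at price 99.
The supply price at Q = 2 is 90. PS is the trapezoid between 99 and supply over [0, 2]: (1/2)[(99 - 78) + (99 - 90)](2) = 30.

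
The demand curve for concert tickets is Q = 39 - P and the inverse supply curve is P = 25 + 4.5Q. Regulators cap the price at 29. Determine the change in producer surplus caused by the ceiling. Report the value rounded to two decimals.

Rewriting demand in inverse form: P = 39 - Q.
Free-market equilibrium: 39 - Q = 25 + 4.5Q gives Q* = 2.5455, P* = 36.4545.
At the ceiling price 29, quantity supplied is (29 - 25)/4.5 = 0.8889; supply is the short side, so Q = 0.8889 trades at P = 29.
PS goes from (1/2)(2.5455)(11.4545) = 14.5785 to 1.7778 (computed as (29 - 25)(0.8889) - (1/2)(4.5)(0.8889)^2), a change of -12.8007.

-12.80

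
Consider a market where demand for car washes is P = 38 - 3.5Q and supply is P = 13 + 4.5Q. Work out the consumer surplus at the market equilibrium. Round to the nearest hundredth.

Equilibrium: 38 - 3.5Q = 13 + 4.5Q, so Q* = 3.125 and P* = 27.0625.
CS is the area between the demand curve and P* from 0 to Q*: (1/2)(3.125)(10.9375) = 17.0898.

17.09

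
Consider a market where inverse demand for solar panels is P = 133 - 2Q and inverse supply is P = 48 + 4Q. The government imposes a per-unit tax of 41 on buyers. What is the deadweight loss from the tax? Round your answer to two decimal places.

Without the tax, 133 - 2Q = 48 + 4Q so Q* = 14.1667 and P* = 104.6667.
A tax on buyers shifts demand down by 41: (133 - 41) - 2Q = 48 + 4Q, so Q_t = 7.3333. Buyers pay P_b = 118.3333; sellers receive P_s = P_b - 41 = 77.3333.
The welfare triangle lost has base Q* - Q_t = 6.8333 and height t = 41, so DWL = (1/2)(6.8333)(41) = 140.0833.

140.08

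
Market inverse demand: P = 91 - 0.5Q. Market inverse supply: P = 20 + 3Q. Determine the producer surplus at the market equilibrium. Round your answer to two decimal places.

617.27

Equilibrium: 91 - 0.5Q = 20 + 3Q, so Q* = 20.2857 and P* = 80.8571.
The supply curve's price intercept is 20, so PS = (1/2)(Q*)(P* - 20) = (1/2)(20.2857)(60.8571) = 617.2653.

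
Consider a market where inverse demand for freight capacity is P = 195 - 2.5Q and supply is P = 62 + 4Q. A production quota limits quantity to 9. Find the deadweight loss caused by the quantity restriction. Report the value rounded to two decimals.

426.94

Unrestricted equilibrium: Q* = (195 - 62)/(2.5 + 4) = 20.4615.
At Q = 9 the demand price is 195 - 2.5(9) = 172.5 and the supply price is 62 + 4(9) = 98.
DWL = (1/2)(gap between curves at 9) x (Q* - 9) = (1/2)(74.5)(11.4615) = 426.9423.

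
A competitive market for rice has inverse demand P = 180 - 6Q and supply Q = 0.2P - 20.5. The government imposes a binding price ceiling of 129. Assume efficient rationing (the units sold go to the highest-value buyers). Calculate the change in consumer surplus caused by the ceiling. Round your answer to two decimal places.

Rewriting supply in inverse form: P = 102.5 + 5Q.
Free-market equilibrium: 180 - 6Q = 102.5 + 5Q gives Q* = 7.0455, P* = 137.7273.
At P = 129, sellers supply (129 - 102.5)/5 = 5.3 while buyers want more, so the quantity traded is 5.3 at price 129.
CS goes from (1/2)(7.0455)(42.2727) = 148.9153 to 186.03 (computed as (180 - 129)(5.3) - (1/2)(6)(5.3)^2), a change of 37.1147.

37.11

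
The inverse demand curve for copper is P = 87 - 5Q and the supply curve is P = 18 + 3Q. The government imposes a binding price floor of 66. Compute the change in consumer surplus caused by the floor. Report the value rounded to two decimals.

Without the control, 87 - 5Q = 18 + 3Q so Q* = 8.625 and P* = 43.875.
At the floor price 66, quantity demanded is (87 - 66)/5 = 4.2; demand is the short side, so Q = 4.2 trades at P = 66.
CS goes from (1/2)(8.625)(43.125) = 185.9766 to 44.1 (computed as (87 - 66)(4.2) - (1/2)(5)(4.2)^2), a change of -141.8766.

-141.88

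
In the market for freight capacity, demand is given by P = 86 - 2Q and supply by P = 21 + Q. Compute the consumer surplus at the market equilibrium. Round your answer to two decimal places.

Setting demand equal to supply, 65 = 3Q, so Q* = 21.6667 and P* = 42.6667.
The demand choke price is 86, so CS = (1/2)(Q*)(86 - P*) = (1/2)(21.6667)(43.3333) = 469.4444.

469.44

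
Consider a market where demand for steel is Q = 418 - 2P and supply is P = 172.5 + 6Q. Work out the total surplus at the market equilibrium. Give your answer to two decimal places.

102.48

Rewriting demand in inverse form: P = 209 - 0.5Q.
Setting demand equal to supply, 36.5 = 6.5Q, so Q* = 5.6154 and P* = 206.1923.
CS = (1/2)(5.6154)(2.8077) = 7.8831 and PS = (1/2)(5.6154)(33.6923) = 94.5976, so total surplus = 102.4808.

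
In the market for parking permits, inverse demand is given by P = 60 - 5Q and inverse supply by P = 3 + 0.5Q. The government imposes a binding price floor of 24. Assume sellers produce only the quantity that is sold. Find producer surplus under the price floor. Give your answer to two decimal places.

Without the control, 60 - 5Q = 3 + 0.5Q so Q* = 10.3636 and P* = 8.1818.
At the floor price 24, quantity demanded is (60 - 24)/5 = 7.2; demand is the short side, so Q = 7.2 trades at P = 24.
The supply price at Q = 7.2 is 6.6. PS is the trapezoid between 24 and supply over [0, 7.2]: (1/2)[(24 - 3) + (24 - 6.6)](7.2) = 138.24.

138.24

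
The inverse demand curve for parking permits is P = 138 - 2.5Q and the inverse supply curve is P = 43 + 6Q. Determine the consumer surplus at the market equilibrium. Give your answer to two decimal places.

Setting demand equal to supply, 95 = 8.5Q, so Q* = 11.1765 and P* = 110.0588.
Consumer surplus is the triangle under demand above P*: (1/2)(11.1765)(138 - 110.0588) = (1/2)(11.1765)(27.9412) = 156.1419.

156.14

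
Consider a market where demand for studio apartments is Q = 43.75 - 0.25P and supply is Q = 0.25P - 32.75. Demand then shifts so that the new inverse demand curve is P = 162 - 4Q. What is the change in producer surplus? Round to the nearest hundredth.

-30.47

Rewriting demand in inverse form: P = 175 - 4Q.
Rewriting supply in inverse form: P = 131 + 4Q.
Initial equilibrium: Q_0 = 5.5, P_0 = 153; CS_0 = (1/2)(5.5)(22) = 60.5, PS_0 = (1/2)(5.5)(22) = 60.5.
New equilibrium: 162 - 4Q = 131 + 4Q gives Q_1 = 3.875, P_1 = 146.5; CS_1 = 30.0312, PS_1 = 30.0312.
Change in producer surplus = 30.0312 - 60.5 = -30.4688.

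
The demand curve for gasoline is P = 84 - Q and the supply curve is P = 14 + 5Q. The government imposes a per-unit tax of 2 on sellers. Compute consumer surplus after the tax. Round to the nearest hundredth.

Without the tax, 84 - Q = 14 + 5Q so Q* = 11.6667 and P* = 72.3333.
A tax on sellers shifts supply up by 2: 84 - Q = 14 + 5Q + 2, so Q_t = 11.3333. Buyers pay P_b = 72.6667; sellers receive P_s = P_b - 2 = 70.6667.
CS = (1/2)(Q_t)(84 - P_b) = (1/2)(11.3333)(11.3333) = 64.2222.

64.22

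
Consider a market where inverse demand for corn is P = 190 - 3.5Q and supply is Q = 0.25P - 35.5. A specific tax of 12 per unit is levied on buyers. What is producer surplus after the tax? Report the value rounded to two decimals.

46.08

Rewriting supply in inverse form: P = 142 + 4Q.
Without the tax, 190 - 3.5Q = 142 + 4Q so Q* = 6.4 and P* = 167.6.
A tax on buyers shifts demand down by 12: (190 - 12) - 3.5Q = 142 + 4Q, so Q_t = 4.8. Buyers pay P_b = 173.2; sellers receive P_s = P_b - 12 = 161.2.
Producer surplus is the triangle above supply below P_s: (1/2)(4.8)(161.2 - 142) = 46.08.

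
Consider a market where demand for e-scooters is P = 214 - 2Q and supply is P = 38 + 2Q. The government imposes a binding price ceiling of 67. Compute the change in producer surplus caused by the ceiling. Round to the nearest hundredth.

Free-market equilibrium: 214 - 2Q = 38 + 2Q gives Q* = 44, P* = 126.
At the ceiling price 67, quantity supplied is (67 - 38)/2 = 14.5; supply is the short side, so Q = 14.5 trades at P = 67.
PS goes from (1/2)(44)(88) = 1936 to 210.25 (computed as (67 - 38)(14.5) - (1/2)(2)(14.5)^2), a change of -1725.75.

-1725.75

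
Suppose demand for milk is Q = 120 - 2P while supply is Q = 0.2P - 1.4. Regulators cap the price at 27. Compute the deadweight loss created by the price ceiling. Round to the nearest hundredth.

87.36

Rewriting demand in inverse form: P = 60 - 0.5Q.
Rewriting supply in inverse form: P = 7 + 5Q.
Free-market equilibrium: 60 - 0.5Q = 7 + 5Q gives Q* = 9.6364, P* = 55.1818.
At P = 27, sellers supply (27 - 7)/5 = 4 while buyers want more, so the quantity traded is 4 at price 27.
At Q = 4 the demand price is 58 and the supply price is 27. Deadweight loss is the triangle between the curves from 4 to 9.6364: (1/2)(58 - 27)(9.6364 - 4) = 87.3636.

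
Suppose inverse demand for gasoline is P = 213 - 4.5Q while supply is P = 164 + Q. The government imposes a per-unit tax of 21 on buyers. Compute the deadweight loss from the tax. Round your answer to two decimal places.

40.09

Pre-tax equilibrium: 213 - 4.5Q = 164 + Q gives Q* = 8.9091, P* = 172.9091.
With the tax, buyers' net willingness to pay falls by 21: (213 - 21) - 4.5Q = 164 + Q, so Q_t = 5.0909. Buyers pay P_b = 190.0909; sellers receive P_s = P_b - 21 = 169.0909.
The welfare triangle lost has base Q* - Q_t = 3.8182 and height t = 21, so DWL = (1/2)(3.8182)(21) = 40.0909.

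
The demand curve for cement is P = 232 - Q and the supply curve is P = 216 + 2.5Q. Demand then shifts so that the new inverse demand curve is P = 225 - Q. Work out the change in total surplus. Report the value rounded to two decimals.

Initial equilibrium: Q_0 = 4.5714, P_0 = 227.4286; CS_0 = (1/2)(4.5714)(4.5714) = 10.449, PS_0 = (1/2)(4.5714)(11.4286) = 26.1224.
New equilibrium: 225 - Q = 216 + 2.5Q gives Q_1 = 2.5714, P_1 = 222.4286; CS_1 = 3.3061, PS_1 = 8.2653.
Change in total surplus = (3.3061 + 8.2653) - (10.449 + 26.1224) = -25.

-25.00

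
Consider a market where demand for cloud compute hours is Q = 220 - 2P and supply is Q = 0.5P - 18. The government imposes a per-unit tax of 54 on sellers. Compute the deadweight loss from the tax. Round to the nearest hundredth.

Rewriting demand in inverse form: P = 110 - 0.5Q.
Rewriting supply in inverse form: P = 36 + 2Q.
Without the tax, 110 - 0.5Q = 36 + 2Q so Q* = 29.6 and P* = 95.2.
A tax on sellers shifts supply up by 54: 110 - 0.5Q = 36 + 2Q + 54, so Q_t = 8. Buyers pay P_b = 106; sellers receive P_s = P_b - 54 = 52.
The welfare triangle lost has base Q* - Q_t = 21.6 and height t = 54, so DWL = (1/2)(21.6)(54) = 583.2.

583.20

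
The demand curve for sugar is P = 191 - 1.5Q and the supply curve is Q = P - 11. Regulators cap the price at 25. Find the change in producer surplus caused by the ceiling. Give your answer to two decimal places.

Rewriting supply in inverse form: P = 11 + Q.
Free-market equilibrium: 191 - 1.5Q = 11 + Q gives Q* = 72, P* = 83.
At the ceiling price 25, quantity supplied is (25 - 11)/1 = 14; supply is the short side, so Q = 14 trades at P = 25.
PS goes from (1/2)(72)(72) = 2592 to 98 (computed as (25 - 11)(14) - (1/2)(1)(14)^2), a change of -2494.

-2494.00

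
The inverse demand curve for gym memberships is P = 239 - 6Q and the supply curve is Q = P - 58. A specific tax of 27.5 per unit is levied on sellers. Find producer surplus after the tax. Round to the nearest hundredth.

Rewriting supply in inverse form: P = 58 + Q.
Pre-tax equilibrium: 239 - 6Q = 58 + Q gives Q* = 25.8571, P* = 83.8571.
A tax on sellers shifts supply up by 27.5: 239 - 6Q = 58 + Q + 27.5, so Q_t = 21.9286. Buyers pay P_b = 107.4286; sellers receive P_s = P_b - 27.5 = 79.9286.
Producer surplus is the triangle above supply below P_s: (1/2)(21.9286)(79.9286 - 58) = 240.4311.

240.43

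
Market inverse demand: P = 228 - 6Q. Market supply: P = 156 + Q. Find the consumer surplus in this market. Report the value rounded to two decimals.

317.39

Equilibrium: 228 - 6Q = 156 + Q, so Q* = 10.2857 and P* = 166.2857.
CS is the area between the demand curve and P* from 0 to Q*: (1/2)(10.2857)(61.7143) = 317.3878.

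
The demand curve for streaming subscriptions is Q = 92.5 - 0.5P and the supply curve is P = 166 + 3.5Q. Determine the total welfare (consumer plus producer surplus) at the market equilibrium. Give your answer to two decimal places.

32.82

Rewriting demand in inverse form: P = 185 - 2Q.
Set 185 - 2Q = 166 + 3.5Q, which gives 19 = 5.5Q, so Q* = 3.4545 and P* = 185 - 2(3.4545) = 178.0909.
Total surplus is the full triangle between the curves from 0 to Q*: (1/2)(3.4545)(185 - 166) = 32.8182.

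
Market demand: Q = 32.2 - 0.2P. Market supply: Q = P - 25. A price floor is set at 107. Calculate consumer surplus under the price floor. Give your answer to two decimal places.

291.60

Rewriting demand in inverse form: P = 161 - 5Q.
Rewriting supply in inverse form: P = 25 + Q.
Free-market equilibrium: 161 - 5Q = 25 + Q gives Q* = 22.6667, P* = 47.6667.
At the floor price 107, quantity demanded is (161 - 107)/5 = 10.8; demand is the short side, so Q = 10.8 trades at P = 107.
CS is the triangle under demand above 107: (1/2)(10.8)(161 - 107) = 291.6.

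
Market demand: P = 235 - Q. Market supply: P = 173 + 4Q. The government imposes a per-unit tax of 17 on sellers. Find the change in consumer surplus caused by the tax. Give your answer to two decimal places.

Pre-tax equilibrium: 235 - Q = 173 + 4Q gives Q* = 12.4, P* = 222.6.
With the tax, sellers need 17 more per unit: 235 - Q = 173 + 4Q + 17, so Q_t = 9. Buyers pay P_b = 226; sellers receive P_s = P_b - 17 = 209.
Consumers lose the trapezoid between P* and P_b out to Q_t plus the triangle from Q_t to Q*: change in CS = 40.5 - 76.88 = -36.38.

-36.38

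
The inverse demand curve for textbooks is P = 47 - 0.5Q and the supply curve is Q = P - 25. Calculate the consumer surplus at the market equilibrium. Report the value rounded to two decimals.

Rewriting supply in inverse form: P = 25 + Q.
Set 47 - 0.5Q = 25 + Q, which gives 22 = 1.5Q, so Q* = 14.6667 and P* = 47 - 0.5(14.6667) = 39.6667.
Consumer surplus is the triangle under demand above P*: (1/2)(14.6667)(47 - 39.6667) = (1/2)(14.6667)(7.3333) = 53.7778.

53.78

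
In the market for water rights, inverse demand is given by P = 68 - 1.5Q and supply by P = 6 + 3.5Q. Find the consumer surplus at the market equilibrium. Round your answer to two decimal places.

Set 68 - 1.5Q = 6 + 3.5Q, which gives 62 = 5Q, so Q* = 12.4 and P* = 68 - 1.5(12.4) = 49.4.
Consumer surplus is the triangle under demand above P*: (1/2)(12.4)(68 - 49.4) = (1/2)(12.4)(18.6) = 115.32.

115.32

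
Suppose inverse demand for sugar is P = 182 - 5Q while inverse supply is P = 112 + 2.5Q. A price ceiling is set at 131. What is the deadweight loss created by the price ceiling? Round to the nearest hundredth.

Without the control, 182 - 5Q = 112 + 2.5Q so Q* = 9.3333 and P* = 135.3333.
At P = 131, sellers supply (131 - 112)/2.5 = 7.6 while buyers want more, so the quantity traded is 7.6 at price 131.
At Q = 7.6 the demand price is 144 and the supply price is 131. Deadweight loss is the triangle between the curves from 7.6 to 9.3333: (1/2)(144 - 131)(9.3333 - 7.6) = 11.2667.

11.27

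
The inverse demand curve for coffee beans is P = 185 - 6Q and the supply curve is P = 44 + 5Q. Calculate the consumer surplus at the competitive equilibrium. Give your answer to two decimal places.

Equilibrium: 185 - 6Q = 44 + 5Q, so Q* = 12.8182 and P* = 108.0909.
Consumer surplus is the triangle under demand above P*: (1/2)(12.8182)(185 - 108.0909) = (1/2)(12.8182)(76.9091) = 492.9174.

492.92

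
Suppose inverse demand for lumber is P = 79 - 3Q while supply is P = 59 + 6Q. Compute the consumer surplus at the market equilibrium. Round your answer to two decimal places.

7.41

Equilibrium: 79 - 3Q = 59 + 6Q, so Q* = 2.2222 and P* = 72.3333.
The demand choke price is 79, so CS = (1/2)(Q*)(79 - P*) = (1/2)(2.2222)(6.6667) = 7.4074.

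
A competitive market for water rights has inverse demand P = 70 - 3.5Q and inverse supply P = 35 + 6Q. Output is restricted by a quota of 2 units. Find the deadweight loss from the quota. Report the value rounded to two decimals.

13.47

Unrestricted equilibrium: Q* = (70 - 35)/(3.5 + 6) = 3.6842.
At Q = 2 the demand price is 70 - 3.5(2) = 63 and the supply price is 35 + 6(2) = 47.
Deadweight loss is the triangle between the curves from 2 to 3.6842: (1/2)(63 - 47)(3.6842 - 2) = 13.4737.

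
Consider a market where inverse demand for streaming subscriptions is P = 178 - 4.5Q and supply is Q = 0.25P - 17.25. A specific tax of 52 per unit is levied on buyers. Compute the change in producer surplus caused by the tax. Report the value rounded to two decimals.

-238.95

Rewriting supply in inverse form: P = 69 + 4Q.
Pre-tax equilibrium: 178 - 4.5Q = 69 + 4Q gives Q* = 12.8235, P* = 120.2941.
A tax on buyers shifts demand down by 52: (178 - 52) - 4.5Q = 69 + 4Q, so Q_t = 6.7059. Buyers pay P_b = 147.8235; sellers receive P_s = P_b - 52 = 95.8235.
Producers lose the trapezoid between P_s and P* out to Q_t plus the triangle from Q_t to Q*: change in PS = 89.9377 - 328.8858 = -238.9481.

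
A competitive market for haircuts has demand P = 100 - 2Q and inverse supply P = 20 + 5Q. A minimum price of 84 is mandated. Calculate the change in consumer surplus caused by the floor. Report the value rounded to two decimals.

-66.61

Without the control, 100 - 2Q = 20 + 5Q so Q* = 11.4286 and P* = 77.1429.
At P = 84, buyers demand (100 - 84)/2 = 8 while sellers would supply more, so the quantity traded is 8 at price 84.
CS goes from (1/2)(11.4286)(22.8571) = 130.6122 to 64 (computed as (100 - 84)(8) - (1/2)(2)(8)^2), a change of -66.6122.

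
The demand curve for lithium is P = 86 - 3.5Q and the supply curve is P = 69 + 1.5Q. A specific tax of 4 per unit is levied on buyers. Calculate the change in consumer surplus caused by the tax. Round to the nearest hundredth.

Pre-tax equilibrium: 86 - 3.5Q = 69 + 1.5Q gives Q* = 3.4, P* = 74.1.
A tax on buyers shifts demand down by 4: (86 - 4) - 3.5Q = 69 + 1.5Q, so Q_t = 2.6. Buyers pay P_b = 76.9; sellers receive P_s = P_b - 4 = 72.9.
CS falls from (1/2)(3.4)(11.9) = 20.23 to (1/2)(2.6)(9.1) = 11.83, a change of -8.4.

-8.40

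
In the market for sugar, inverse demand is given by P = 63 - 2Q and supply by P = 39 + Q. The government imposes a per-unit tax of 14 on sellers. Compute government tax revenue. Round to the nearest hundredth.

Pre-tax equilibrium: 63 - 2Q = 39 + Q gives Q* = 8, P* = 47.
With the tax, sellers need 14 more per unit: 63 - 2Q = 39 + Q + 14, so Q_t = 3.3333. Buyers pay P_b = 56.3333; sellers receive P_s = P_b - 14 = 42.3333.
Tax revenue = t x Q_t = 14 x 3.3333 = 46.6667.

46.67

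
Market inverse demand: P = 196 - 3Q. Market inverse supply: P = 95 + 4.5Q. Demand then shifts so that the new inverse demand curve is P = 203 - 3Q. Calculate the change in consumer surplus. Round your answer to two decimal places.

Initial equilibrium: Q_0 = 13.4667, P_0 = 155.6; CS_0 = (1/2)(13.4667)(40.4) = 272.0267, PS_0 = (1/2)(13.4667)(60.6) = 408.04.
New equilibrium: 203 - 3Q = 95 + 4.5Q gives Q_1 = 14.4, P_1 = 159.8; CS_1 = 311.04, PS_1 = 466.56.
Change in consumer surplus = 311.04 - 272.0267 = 39.0133.

39.01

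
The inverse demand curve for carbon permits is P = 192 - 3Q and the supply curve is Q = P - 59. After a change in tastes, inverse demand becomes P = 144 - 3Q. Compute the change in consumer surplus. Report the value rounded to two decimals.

-981.00

Rewriting supply in inverse form: P = 59 + Q.
Initial equilibrium: Q_0 = 33.25, P_0 = 92.25; CS_0 = (1/2)(33.25)(99.75) = 1658.3438, PS_0 = (1/2)(33.25)(33.25) = 552.7812.
New equilibrium: 144 - 3Q = 59 + Q gives Q_1 = 21.25, P_1 = 80.25; CS_1 = 677.3438, PS_1 = 225.7812.
Change in consumer surplus = 677.3438 - 1658.3438 = -981.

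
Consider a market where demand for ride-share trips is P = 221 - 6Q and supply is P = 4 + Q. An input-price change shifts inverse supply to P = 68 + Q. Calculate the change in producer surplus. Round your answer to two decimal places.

-241.63

Initial equilibrium: Q_0 = 31, P_0 = 35; CS_0 = (1/2)(31)(186) = 2883, PS_0 = (1/2)(31)(31) = 480.5.
New equilibrium: 221 - 6Q = 68 + Q gives Q_1 = 21.8571, P_1 = 89.8571; CS_1 = 1433.2041, PS_1 = 238.8673.
Change in producer surplus = 238.8673 - 480.5 = -241.6327.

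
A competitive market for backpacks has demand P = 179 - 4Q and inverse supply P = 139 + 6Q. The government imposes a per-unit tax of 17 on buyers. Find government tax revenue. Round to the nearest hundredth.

39.10

Pre-tax equilibrium: 179 - 4Q = 139 + 6Q gives Q* = 4, P* = 163.
A tax on buyers shifts demand down by 17: (179 - 17) - 4Q = 139 + 6Q, so Q_t = 2.3. Buyers pay P_b = 169.8; sellers receive P_s = P_b - 17 = 152.8.
Revenue is the tax times quantity traded: 17 x 2.3 = 39.1.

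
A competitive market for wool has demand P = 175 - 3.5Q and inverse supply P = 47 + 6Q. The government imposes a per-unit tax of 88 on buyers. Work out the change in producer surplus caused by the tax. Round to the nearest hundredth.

Without the tax, 175 - 3.5Q = 47 + 6Q so Q* = 13.4737 and P* = 127.8421.
A tax on buyers shifts demand down by 88: (175 - 88) - 3.5Q = 47 + 6Q, so Q_t = 4.2105. Buyers pay P_b = 160.2632; sellers receive P_s = P_b - 88 = 72.2632.
PS falls from (1/2)(13.4737)(80.8421) = 544.6205 to (1/2)(4.2105)(25.2632) = 53.1856, a change of -491.4349.

-491.43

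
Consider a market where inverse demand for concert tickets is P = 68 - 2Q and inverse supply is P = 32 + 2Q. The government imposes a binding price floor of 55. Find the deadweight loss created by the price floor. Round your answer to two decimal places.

Free-market equilibrium: 68 - 2Q = 32 + 2Q gives Q* = 9, P* = 50.
At P = 55, buyers demand (68 - 55)/2 = 6.5 while sellers would supply more, so the quantity traded is 6.5 at price 55.
The lost-trades triangle has base Q* - 6.5 = 2.5 and height equal to the gap between the curves at Q = 6.5, which is 55 - 45 = 10. DWL = (1/2)(2.5)(10) = 12.5.

12.50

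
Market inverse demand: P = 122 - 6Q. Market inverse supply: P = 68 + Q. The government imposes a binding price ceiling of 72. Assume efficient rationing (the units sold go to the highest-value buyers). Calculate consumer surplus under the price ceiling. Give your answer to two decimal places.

Free-market equilibrium: 122 - 6Q = 68 + Q gives Q* = 7.7143, P* = 75.7143.
At the ceiling price 72, quantity supplied is (72 - 68)/1 = 4; supply is the short side, so Q = 4 trades at P = 72.
The demand price at Q = 4 is 98. CS is the trapezoid between demand and 72 over [0, 4]: (1/2)[(122 - 72) + (98 - 72)](4) = 152.

152.00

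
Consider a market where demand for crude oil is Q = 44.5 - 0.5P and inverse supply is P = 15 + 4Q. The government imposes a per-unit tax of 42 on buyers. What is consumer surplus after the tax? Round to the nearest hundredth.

28.44

Rewriting demand in inverse form: P = 89 - 2Q.
Without the tax, 89 - 2Q = 15 + 4Q so Q* = 12.3333 and P* = 64.3333.
A tax on buyers shifts demand down by 42: (89 - 42) - 2Q = 15 + 4Q, so Q_t = 5.3333. Buyers pay P_b = 78.3333; sellers receive P_s = P_b - 42 = 36.3333.
CS = (1/2)(Q_t)(89 - P_b) = (1/2)(5.3333)(10.6667) = 28.4444.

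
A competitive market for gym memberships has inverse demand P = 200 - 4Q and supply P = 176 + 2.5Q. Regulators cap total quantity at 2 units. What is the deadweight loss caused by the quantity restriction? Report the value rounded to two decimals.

Without the quota, 200 - 4Q = 176 + 2.5Q gives Q* = 3.6923.
At Q = 2 the demand price is 200 - 4(2) = 192 and the supply price is 176 + 2.5(2) = 181.
Deadweight loss is the triangle between the curves from 2 to 3.6923: (1/2)(192 - 181)(3.6923 - 2) = 9.3077.

9.31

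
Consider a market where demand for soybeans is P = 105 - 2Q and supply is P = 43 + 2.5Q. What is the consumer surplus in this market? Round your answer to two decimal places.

189.83

Setting demand equal to supply, 62 = 4.5Q, so Q* = 13.7778 and P* = 77.4444.
CS is the area between the demand curve and P* from 0 to Q*: (1/2)(13.7778)(27.5556) = 189.8272.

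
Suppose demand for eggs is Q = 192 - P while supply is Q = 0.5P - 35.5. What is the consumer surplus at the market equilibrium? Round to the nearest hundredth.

Rewriting demand in inverse form: P = 192 - Q.
Rewriting supply in inverse form: P = 71 + 2Q.
Setting demand equal to supply, 121 = 3Q, so Q* = 40.3333 and P* = 151.6667.
Consumer surplus is the triangle under demand above P*: (1/2)(40.3333)(192 - 151.6667) = (1/2)(40.3333)(40.3333) = 813.3889.

813.39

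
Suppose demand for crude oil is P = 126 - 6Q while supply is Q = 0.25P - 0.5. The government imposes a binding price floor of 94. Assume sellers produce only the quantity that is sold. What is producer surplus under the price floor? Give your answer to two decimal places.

433.78

Rewriting supply in inverse form: P = 2 + 4Q.
Free-market equilibrium: 126 - 6Q = 2 + 4Q gives Q* = 12.4, P* = 51.6.
At the floor price 94, quantity demanded is (126 - 94)/6 = 5.3333; demand is the short side, so Q = 5.3333 trades at P = 94.
The supply price at Q = 5.3333 is 23.3333. PS is the trapezoid between 94 and supply over [0, 5.3333]: (1/2)[(94 - 2) + (94 - 23.3333)](5.3333) = 433.7778.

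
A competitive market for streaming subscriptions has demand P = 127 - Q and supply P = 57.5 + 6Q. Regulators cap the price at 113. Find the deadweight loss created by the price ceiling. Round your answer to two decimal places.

Without the control, 127 - Q = 57.5 + 6Q so Q* = 9.9286 and P* = 117.0714.
At the ceiling price 113, quantity supplied is (113 - 57.5)/6 = 9.25; supply is the short side, so Q = 9.25 trades at P = 113.
The lost-trades triangle has base Q* - 9.25 = 0.6786 and height equal to the gap between the curves at Q = 9.25, which is 117.75 - 113 = 4.75. DWL = (1/2)(0.6786)(4.75) = 1.6116.

1.61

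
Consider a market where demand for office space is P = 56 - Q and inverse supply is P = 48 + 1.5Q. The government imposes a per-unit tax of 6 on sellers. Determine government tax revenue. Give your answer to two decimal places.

Pre-tax equilibrium: 56 - Q = 48 + 1.5Q gives Q* = 3.2, P* = 52.8.
With the tax, sellers need 6 more per unit: 56 - Q = 48 + 1.5Q + 6, so Q_t = 0.8. Buyers pay P_b = 55.2; sellers receive P_s = P_b - 6 = 49.2.
Revenue is the tax times quantity traded: 6 x 0.8 = 4.8.

4.80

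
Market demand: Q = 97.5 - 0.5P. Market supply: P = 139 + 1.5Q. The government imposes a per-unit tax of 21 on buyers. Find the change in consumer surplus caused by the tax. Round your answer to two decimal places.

-156.00

Rewriting demand in inverse form: P = 195 - 2Q.
Without the tax, 195 - 2Q = 139 + 1.5Q so Q* = 16 and P* = 163.
With the tax, buyers' net willingness to pay falls by 21: (195 - 21) - 2Q = 139 + 1.5Q, so Q_t = 10. Buyers pay P_b = 175; sellers receive P_s = P_b - 21 = 154.
Consumers lose the trapezoid between P* and P_b out to Q_t plus the triangle from Q_t to Q*: change in CS = 100 - 256 = -156.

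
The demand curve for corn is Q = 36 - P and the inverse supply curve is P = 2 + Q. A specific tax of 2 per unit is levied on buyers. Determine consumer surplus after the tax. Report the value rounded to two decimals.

128.00

Rewriting demand in inverse form: P = 36 - Q.
Pre-tax equilibrium: 36 - Q = 2 + Q gives Q* = 17, P* = 19.
With the tax, buyers' net willingness to pay falls by 2: (36 - 2) - Q = 2 + Q, so Q_t = 16. Buyers pay P_b = 20; sellers receive P_s = P_b - 2 = 18.
CS = (1/2)(Q_t)(36 - P_b) = (1/2)(16)(16) = 128.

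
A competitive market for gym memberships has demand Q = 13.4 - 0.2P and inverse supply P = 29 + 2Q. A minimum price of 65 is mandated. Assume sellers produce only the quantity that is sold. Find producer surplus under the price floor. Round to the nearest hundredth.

Rewriting demand in inverse form: P = 67 - 5Q.
Free-market equilibrium: 67 - 5Q = 29 + 2Q gives Q* = 5.4286, P* = 39.8571.
At the floor price 65, quantity demanded is (67 - 65)/5 = 0.4; demand is the short side, so Q = 0.4 trades at P = 65.
The supply price at Q = 0.4 is 29.8. PS is the trapezoid between 65 and supply over [0, 0.4]: (1/2)[(65 - 29) + (65 - 29.8)](0.4) = 14.24.

14.24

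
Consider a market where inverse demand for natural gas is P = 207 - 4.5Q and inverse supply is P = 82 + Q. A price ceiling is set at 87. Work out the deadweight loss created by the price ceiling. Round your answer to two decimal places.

Without the control, 207 - 4.5Q = 82 + Q so Q* = 22.7273 and P* = 104.7273.
At the ceiling price 87, quantity supplied is (87 - 82)/1 = 5; supply is the short side, so Q = 5 trades at P = 87.
At Q = 5 the demand price is 184.5 and the supply price is 87. Deadweight loss is the triangle between the curves from 5 to 22.7273: (1/2)(184.5 - 87)(22.7273 - 5) = 864.2045.

864.20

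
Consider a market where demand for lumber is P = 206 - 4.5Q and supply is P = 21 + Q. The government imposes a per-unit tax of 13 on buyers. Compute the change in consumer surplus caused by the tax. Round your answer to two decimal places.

Without the tax, 206 - 4.5Q = 21 + Q so Q* = 33.6364 and P* = 54.6364.
With the tax, buyers' net willingness to pay falls by 13: (206 - 13) - 4.5Q = 21 + Q, so Q_t = 31.2727. Buyers pay P_b = 65.2727; sellers receive P_s = P_b - 13 = 52.2727.
Consumers lose the trapezoid between P* and P_b out to Q_t plus the triangle from Q_t to Q*: change in CS = 2200.4628 - 2545.6612 = -345.1983.

-345.20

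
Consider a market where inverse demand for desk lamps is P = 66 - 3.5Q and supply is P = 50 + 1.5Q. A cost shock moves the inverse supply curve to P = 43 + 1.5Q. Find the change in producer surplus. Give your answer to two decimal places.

8.19

Initial equilibrium: Q_0 = 3.2, P_0 = 54.8; CS_0 = (1/2)(3.2)(11.2) = 17.92, PS_0 = (1/2)(3.2)(4.8) = 7.68.
New equilibrium: 66 - 3.5Q = 43 + 1.5Q gives Q_1 = 4.6, P_1 = 49.9; CS_1 = 37.03, PS_1 = 15.87.
Change in producer surplus = 15.87 - 7.68 = 8.19.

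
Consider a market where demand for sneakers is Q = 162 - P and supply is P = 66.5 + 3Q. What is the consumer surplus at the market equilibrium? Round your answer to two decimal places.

285.01

Rewriting demand in inverse form: P = 162 - Q.
Set 162 - Q = 66.5 + 3Q, which gives 95.5 = 4Q, so Q* = 23.875 and P* = 162 - (23.875) = 138.125.
The demand choke price is 162, so CS = (1/2)(Q*)(162 - P*) = (1/2)(23.875)(23.875) = 285.0078.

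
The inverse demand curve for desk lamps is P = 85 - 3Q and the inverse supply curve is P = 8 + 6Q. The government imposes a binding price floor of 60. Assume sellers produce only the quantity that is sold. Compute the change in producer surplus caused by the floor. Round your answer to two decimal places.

Free-market equilibrium: 85 - 3Q = 8 + 6Q gives Q* = 8.5556, P* = 59.3333.
At the floor price 60, quantity demanded is (85 - 60)/3 = 8.3333; demand is the short side, so Q = 8.3333 trades at P = 60.
PS goes from (1/2)(8.5556)(51.3333) = 219.5926 to 225 (computed as (60 - 8)(8.3333) - (1/2)(6)(8.3333)^2), a change of 5.4074.

5.41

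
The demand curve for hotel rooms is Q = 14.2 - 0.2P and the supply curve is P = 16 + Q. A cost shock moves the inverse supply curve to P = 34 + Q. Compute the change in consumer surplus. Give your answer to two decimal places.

-115.00

Rewriting demand in inverse form: P = 71 - 5Q.
Initial equilibrium: Q_0 = 9.1667, P_0 = 25.1667; CS_0 = (1/2)(9.1667)(45.8333) = 210.0694, PS_0 = (1/2)(9.1667)(9.1667) = 42.0139.
New equilibrium: 71 - 5Q = 34 + Q gives Q_1 = 6.1667, P_1 = 40.1667; CS_1 = 95.0694, PS_1 = 19.0139.
Change in consumer surplus = 95.0694 - 210.0694 = -115.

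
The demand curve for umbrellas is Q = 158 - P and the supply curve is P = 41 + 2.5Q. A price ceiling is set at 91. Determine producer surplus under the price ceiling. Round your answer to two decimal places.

500.00

Rewriting demand in inverse form: P = 158 - Q.
Free-market equilibrium: 158 - Q = 41 + 2.5Q gives Q* = 33.4286, P* = 124.5714.
At P = 91, sellers supply (91 - 41)/2.5 = 20 while buyers want more, so the quantity traded is 20 at price 91.
PS is the triangle above supply below 91: (1/2)(20)(91 - 41) = 500.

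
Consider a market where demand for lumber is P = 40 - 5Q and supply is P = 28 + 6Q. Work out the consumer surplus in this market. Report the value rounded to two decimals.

Setting demand equal to supply, 12 = 11Q, so Q* = 1.0909 and P* = 34.5455.
Consumer surplus is the triangle under demand above P*: (1/2)(1.0909)(40 - 34.5455) = (1/2)(1.0909)(5.4545) = 2.9752.

2.98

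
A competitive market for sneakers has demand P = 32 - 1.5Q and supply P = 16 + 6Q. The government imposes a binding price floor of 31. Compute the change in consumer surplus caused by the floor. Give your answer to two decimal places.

-3.08

Without the control, 32 - 1.5Q = 16 + 6Q so Q* = 2.1333 and P* = 28.8.
At P = 31, buyers demand (32 - 31)/1.5 = 0.6667 while sellers would supply more, so the quantity traded is 0.6667 at price 31.
CS goes from (1/2)(2.1333)(3.2) = 3.4133 to 0.3333 (computed as (32 - 31)(0.6667) - (1/2)(1.5)(0.6667)^2), a change of -3.08.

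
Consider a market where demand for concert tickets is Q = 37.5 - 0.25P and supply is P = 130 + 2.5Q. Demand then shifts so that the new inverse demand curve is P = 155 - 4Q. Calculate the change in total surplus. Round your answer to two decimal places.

17.31

Rewriting demand in inverse form: P = 150 - 4Q.
Initial equilibrium: Q_0 = 3.0769, P_0 = 137.6923; CS_0 = (1/2)(3.0769)(12.3077) = 18.9349, PS_0 = (1/2)(3.0769)(7.6923) = 11.8343.
New equilibrium: 155 - 4Q = 130 + 2.5Q gives Q_1 = 3.8462, P_1 = 139.6154; CS_1 = 29.5858, PS_1 = 18.4911.
Change in total surplus = (29.5858 + 18.4911) - (18.9349 + 11.8343) = 17.3077.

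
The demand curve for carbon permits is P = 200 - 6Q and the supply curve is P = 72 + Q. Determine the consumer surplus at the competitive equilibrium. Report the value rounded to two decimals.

Equilibrium: 200 - 6Q = 72 + Q, so Q* = 18.2857 and P* = 90.2857.
Consumer surplus is the triangle under demand above P*: (1/2)(18.2857)(200 - 90.2857) = (1/2)(18.2857)(109.7143) = 1003.102.

1003.10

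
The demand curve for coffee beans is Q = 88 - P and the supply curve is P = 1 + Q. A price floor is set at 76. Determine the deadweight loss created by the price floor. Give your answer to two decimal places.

Rewriting demand in inverse form: P = 88 - Q.
Without the control, 88 - Q = 1 + Q so Q* = 43.5 and P* = 44.5.
At the floor price 76, quantity demanded is (88 - 76)/1 = 12; demand is the short side, so Q = 12 trades at P = 76.
The lost-trades triangle has base Q* - 12 = 31.5 and height equal to the gap between the curves at Q = 12, which is 76 - 13 = 63. DWL = (1/2)(31.5)(63) = 992.25.

992.25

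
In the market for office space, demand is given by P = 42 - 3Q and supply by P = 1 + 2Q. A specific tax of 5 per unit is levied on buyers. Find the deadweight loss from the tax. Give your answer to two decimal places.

Without the tax, 42 - 3Q = 1 + 2Q so Q* = 8.2 and P* = 17.4.
A tax on buyers shifts demand down by 5: (42 - 5) - 3Q = 1 + 2Q, so Q_t = 7.2. Buyers pay P_b = 20.4; sellers receive P_s = P_b - 5 = 15.4.
Deadweight loss is the triangle between the curves from Q_t to Q*: (1/2)(8.2 - 7.2)(5) = 2.5.

2.50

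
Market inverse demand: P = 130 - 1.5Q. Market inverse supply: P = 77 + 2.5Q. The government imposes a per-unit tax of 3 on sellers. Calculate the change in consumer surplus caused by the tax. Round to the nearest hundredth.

Without the tax, 130 - 1.5Q = 77 + 2.5Q so Q* = 13.25 and P* = 110.125.
A tax on sellers shifts supply up by 3: 130 - 1.5Q = 77 + 2.5Q + 3, so Q_t = 12.5. Buyers pay P_b = 111.25; sellers receive P_s = P_b - 3 = 108.25.
CS falls from (1/2)(13.25)(19.875) = 131.6719 to (1/2)(12.5)(18.75) = 117.1875, a change of -14.4844.

-14.48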